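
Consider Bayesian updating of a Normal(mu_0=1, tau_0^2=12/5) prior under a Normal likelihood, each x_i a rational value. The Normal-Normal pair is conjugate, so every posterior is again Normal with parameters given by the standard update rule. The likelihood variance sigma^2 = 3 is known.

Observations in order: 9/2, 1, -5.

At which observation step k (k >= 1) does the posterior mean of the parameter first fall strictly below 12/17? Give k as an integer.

obs 1: x=9/2 → posterior Normal(23/9, 4/3)
obs 2: x=1 → posterior Normal(27/13, 12/13)
obs 3: x=-5 → posterior Normal(7/17, 12/17)

k = 3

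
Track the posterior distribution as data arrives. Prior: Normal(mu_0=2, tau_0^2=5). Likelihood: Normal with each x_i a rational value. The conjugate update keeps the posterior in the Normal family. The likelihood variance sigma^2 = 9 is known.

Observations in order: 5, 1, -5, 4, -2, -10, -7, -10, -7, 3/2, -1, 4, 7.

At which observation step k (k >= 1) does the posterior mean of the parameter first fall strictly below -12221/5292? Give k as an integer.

k = 9

obs 1: x=5 → posterior Normal(43/14, 45/14)
obs 2: x=1 → posterior Normal(48/19, 45/19)
obs 3: x=-5 → posterior Normal(23/24, 15/8)
obs 4: x=4 → posterior Normal(43/29, 45/29)
obs 5: x=-2 → posterior Normal(33/34, 45/34)
obs 6: x=-10 → posterior Normal(-17/39, 15/13)
obs 7: x=-7 → posterior Normal(-13/11, 45/44)
obs 8: x=-10 → posterior Normal(-102/49, 45/49)
obs 9: x=-7 → posterior Normal(-137/54, 5/6)
obs 10: x=3/2 → posterior Normal(-259/118, 45/59)
obs 11: x=-1 → posterior Normal(-269/128, 45/64)
obs 12: x=4 → posterior Normal(-229/138, 15/23)
obs 13: x=7 → posterior Normal(-159/148, 45/74)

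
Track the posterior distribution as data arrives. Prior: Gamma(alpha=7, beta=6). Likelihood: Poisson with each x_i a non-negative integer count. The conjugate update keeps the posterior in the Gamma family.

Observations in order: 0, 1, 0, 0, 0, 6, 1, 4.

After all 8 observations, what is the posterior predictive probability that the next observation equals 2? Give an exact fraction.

227099550440058747092992/997577019023895263671875

obs 1: x=0 → posterior Gamma(7, 7)
obs 2: x=1 → posterior Gamma(8, 8)
obs 3: x=0 → posterior Gamma(8, 9)
obs 4: x=0 → posterior Gamma(8, 10)
obs 5: x=0 → posterior Gamma(8, 11)
obs 6: x=6 → posterior Gamma(14, 12)
obs 7: x=1 → posterior Gamma(15, 13)
obs 8: x=4 → posterior Gamma(19, 14)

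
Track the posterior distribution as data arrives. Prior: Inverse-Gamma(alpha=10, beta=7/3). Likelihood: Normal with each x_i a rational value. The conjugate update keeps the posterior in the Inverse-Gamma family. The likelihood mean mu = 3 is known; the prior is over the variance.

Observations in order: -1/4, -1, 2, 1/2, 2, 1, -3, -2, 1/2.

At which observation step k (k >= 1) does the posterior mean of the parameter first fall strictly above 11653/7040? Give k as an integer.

k = 4

obs 1: x=-1/4 → posterior Inverse-Gamma(21/2, 731/96)
obs 2: x=-1 → posterior Inverse-Gamma(11, 1499/96)
obs 3: x=2 → posterior Inverse-Gamma(23/2, 1547/96)
obs 4: x=1/2 → posterior Inverse-Gamma(12, 1847/96)
obs 5: x=2 → posterior Inverse-Gamma(25/2, 1895/96)
obs 6: x=1 → posterior Inverse-Gamma(13, 2087/96)
obs 7: x=-3 → posterior Inverse-Gamma(27/2, 3815/96)
obs 8: x=-2 → posterior Inverse-Gamma(14, 5015/96)
obs 9: x=1/2 → posterior Inverse-Gamma(29/2, 5315/96)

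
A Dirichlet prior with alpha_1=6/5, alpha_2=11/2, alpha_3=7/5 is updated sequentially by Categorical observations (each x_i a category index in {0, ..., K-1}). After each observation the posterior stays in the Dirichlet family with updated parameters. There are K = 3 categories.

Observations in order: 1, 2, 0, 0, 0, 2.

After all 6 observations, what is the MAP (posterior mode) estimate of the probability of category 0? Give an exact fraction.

obs 1: x=1 → posterior Dirichlet(6/5, 13/2, 7/5)
obs 2: x=2 → posterior Dirichlet(6/5, 13/2, 12/5)
obs 3: x=0 → posterior Dirichlet(11/5, 13/2, 12/5)
obs 4: x=0 → posterior Dirichlet(16/5, 13/2, 12/5)
obs 5: x=0 → posterior Dirichlet(21/5, 13/2, 12/5)
obs 6: x=2 → posterior Dirichlet(21/5, 13/2, 17/5)

32/111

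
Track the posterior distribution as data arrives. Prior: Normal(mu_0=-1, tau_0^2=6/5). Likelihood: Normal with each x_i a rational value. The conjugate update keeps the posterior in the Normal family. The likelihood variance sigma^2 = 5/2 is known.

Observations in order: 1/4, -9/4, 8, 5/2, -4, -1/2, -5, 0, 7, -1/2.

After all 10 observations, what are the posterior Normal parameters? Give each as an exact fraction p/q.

obs 1: x=1/4 → posterior Normal(-22/37, 30/37)
obs 2: x=-9/4 → posterior Normal(-1, 30/49)
obs 3: x=8 → posterior Normal(47/61, 30/61)
obs 4: x=5/2 → posterior Normal(77/73, 30/73)
obs 5: x=-4 → posterior Normal(29/85, 6/17)
obs 6: x=-1/2 → posterior Normal(23/97, 30/97)
obs 7: x=-5 → posterior Normal(-37/109, 30/109)
obs 8: x=0 → posterior Normal(-37/121, 30/121)
obs 9: x=7 → posterior Normal(47/133, 30/133)
obs 10: x=-1/2 → posterior Normal(41/145, 6/29)

mu_0=41/145, tau_0^2=6/29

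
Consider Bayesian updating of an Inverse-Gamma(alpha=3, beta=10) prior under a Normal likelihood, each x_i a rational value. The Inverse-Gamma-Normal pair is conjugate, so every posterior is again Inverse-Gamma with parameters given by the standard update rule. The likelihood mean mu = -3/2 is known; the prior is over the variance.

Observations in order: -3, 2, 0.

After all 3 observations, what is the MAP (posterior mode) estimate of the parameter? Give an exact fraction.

147/44

obs 1: x=-3 → posterior Inverse-Gamma(7/2, 89/8)
obs 2: x=2 → posterior Inverse-Gamma(4, 69/4)
obs 3: x=0 → posterior Inverse-Gamma(9/2, 147/8)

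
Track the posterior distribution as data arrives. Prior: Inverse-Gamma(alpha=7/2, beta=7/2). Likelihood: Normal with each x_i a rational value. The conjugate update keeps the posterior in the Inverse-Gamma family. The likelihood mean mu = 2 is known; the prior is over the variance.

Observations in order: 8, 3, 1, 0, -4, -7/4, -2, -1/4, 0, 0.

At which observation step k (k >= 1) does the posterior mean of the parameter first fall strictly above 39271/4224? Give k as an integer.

k = 7

obs 1: x=8 → posterior Inverse-Gamma(4, 43/2)
obs 2: x=3 → posterior Inverse-Gamma(9/2, 22)
obs 3: x=1 → posterior Inverse-Gamma(5, 45/2)
obs 4: x=0 → posterior Inverse-Gamma(11/2, 49/2)
obs 5: x=-4 → posterior Inverse-Gamma(6, 85/2)
obs 6: x=-7/4 → posterior Inverse-Gamma(13/2, 1585/32)
obs 7: x=-2 → posterior Inverse-Gamma(7, 1841/32)
obs 8: x=-1/4 → posterior Inverse-Gamma(15/2, 961/16)
obs 9: x=0 → posterior Inverse-Gamma(8, 993/16)
obs 10: x=0 → posterior Inverse-Gamma(17/2, 1025/16)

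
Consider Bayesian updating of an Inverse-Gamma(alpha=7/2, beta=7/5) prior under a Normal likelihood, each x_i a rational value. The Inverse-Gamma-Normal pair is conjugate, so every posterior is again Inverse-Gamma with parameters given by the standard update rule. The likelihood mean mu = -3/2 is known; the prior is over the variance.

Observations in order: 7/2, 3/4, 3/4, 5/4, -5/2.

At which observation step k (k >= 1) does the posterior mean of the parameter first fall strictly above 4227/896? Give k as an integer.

k = 3

obs 1: x=7/2 → posterior Inverse-Gamma(4, 139/10)
obs 2: x=3/4 → posterior Inverse-Gamma(9/2, 2629/160)
obs 3: x=3/4 → posterior Inverse-Gamma(5, 1517/80)
obs 4: x=5/4 → posterior Inverse-Gamma(11/2, 3639/160)
obs 5: x=-5/2 → posterior Inverse-Gamma(6, 3719/160)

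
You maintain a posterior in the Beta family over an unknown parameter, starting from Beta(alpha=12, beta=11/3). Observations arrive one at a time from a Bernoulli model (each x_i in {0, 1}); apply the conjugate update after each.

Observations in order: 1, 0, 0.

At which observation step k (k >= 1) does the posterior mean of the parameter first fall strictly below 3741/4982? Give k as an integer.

k = 2

obs 1: x=1 → posterior Beta(13, 11/3)
obs 2: x=0 → posterior Beta(13, 14/3)
obs 3: x=0 → posterior Beta(13, 17/3)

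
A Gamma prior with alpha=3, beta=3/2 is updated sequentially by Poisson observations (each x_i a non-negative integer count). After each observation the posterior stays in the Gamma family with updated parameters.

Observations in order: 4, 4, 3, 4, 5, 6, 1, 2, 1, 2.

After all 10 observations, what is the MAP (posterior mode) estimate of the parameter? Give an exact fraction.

68/23

obs 1: x=4 → posterior Gamma(7, 5/2)
obs 2: x=4 → posterior Gamma(11, 7/2)
obs 3: x=3 → posterior Gamma(14, 9/2)
obs 4: x=4 → posterior Gamma(18, 11/2)
obs 5: x=5 → posterior Gamma(23, 13/2)
obs 6: x=6 → posterior Gamma(29, 15/2)
obs 7: x=1 → posterior Gamma(30, 17/2)
obs 8: x=2 → posterior Gamma(32, 19/2)
obs 9: x=1 → posterior Gamma(33, 21/2)
obs 10: x=2 → posterior Gamma(35, 23/2)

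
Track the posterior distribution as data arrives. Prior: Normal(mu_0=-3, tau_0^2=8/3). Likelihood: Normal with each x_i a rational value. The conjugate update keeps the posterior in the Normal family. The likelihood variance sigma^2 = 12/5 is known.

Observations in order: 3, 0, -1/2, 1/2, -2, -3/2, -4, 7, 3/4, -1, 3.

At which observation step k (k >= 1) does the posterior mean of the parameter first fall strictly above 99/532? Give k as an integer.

obs 1: x=3 → posterior Normal(3/19, 24/19)
obs 2: x=0 → posterior Normal(3/29, 24/29)
obs 3: x=-1/2 → posterior Normal(-2/39, 8/13)
obs 4: x=1/2 → posterior Normal(3/49, 24/49)
obs 5: x=-2 → posterior Normal(-17/59, 24/59)
obs 6: x=-3/2 → posterior Normal(-32/69, 8/23)
obs 7: x=-4 → posterior Normal(-72/79, 24/79)
obs 8: x=7 → posterior Normal(-2/89, 24/89)
obs 9: x=3/4 → posterior Normal(1/18, 8/33)
obs 10: x=-1 → posterior Normal(-9/218, 24/109)
obs 11: x=3 → posterior Normal(3/14, 24/119)

k = 11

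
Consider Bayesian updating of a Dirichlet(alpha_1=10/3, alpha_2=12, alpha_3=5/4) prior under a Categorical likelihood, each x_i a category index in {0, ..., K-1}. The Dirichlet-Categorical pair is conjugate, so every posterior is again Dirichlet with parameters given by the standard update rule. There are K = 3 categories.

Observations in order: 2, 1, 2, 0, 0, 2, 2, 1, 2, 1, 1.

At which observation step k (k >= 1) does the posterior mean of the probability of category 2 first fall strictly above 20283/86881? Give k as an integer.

obs 1: x=2 → posterior Dirichlet(10/3, 12, 9/4)
obs 2: x=1 → posterior Dirichlet(10/3, 13, 9/4)
obs 3: x=2 → posterior Dirichlet(10/3, 13, 13/4)
obs 4: x=0 → posterior Dirichlet(13/3, 13, 13/4)
obs 5: x=0 → posterior Dirichlet(16/3, 13, 13/4)
obs 6: x=2 → posterior Dirichlet(16/3, 13, 17/4)
obs 7: x=2 → posterior Dirichlet(16/3, 13, 21/4)
obs 8: x=1 → posterior Dirichlet(16/3, 14, 21/4)
obs 9: x=2 → posterior Dirichlet(16/3, 14, 25/4)
obs 10: x=1 → posterior Dirichlet(16/3, 15, 25/4)
obs 11: x=1 → posterior Dirichlet(16/3, 16, 25/4)

k = 9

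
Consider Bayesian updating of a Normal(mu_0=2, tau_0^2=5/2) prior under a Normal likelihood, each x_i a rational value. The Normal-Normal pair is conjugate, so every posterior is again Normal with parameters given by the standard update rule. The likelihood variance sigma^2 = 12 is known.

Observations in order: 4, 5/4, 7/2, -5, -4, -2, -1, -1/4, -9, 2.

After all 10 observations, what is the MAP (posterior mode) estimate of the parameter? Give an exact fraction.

obs 1: x=4 → posterior Normal(68/29, 60/29)
obs 2: x=5/4 → posterior Normal(297/136, 30/17)
obs 3: x=7/2 → posterior Normal(367/156, 20/13)
obs 4: x=-5 → posterior Normal(267/176, 15/11)
obs 5: x=-4 → posterior Normal(187/196, 60/49)
obs 6: x=-2 → posterior Normal(49/72, 10/9)
obs 7: x=-1 → posterior Normal(127/236, 60/59)
obs 8: x=-1/4 → posterior Normal(61/128, 15/16)
obs 9: x=-9 → posterior Normal(-29/138, 20/23)
obs 10: x=2 → posterior Normal(-9/148, 30/37)

-9/148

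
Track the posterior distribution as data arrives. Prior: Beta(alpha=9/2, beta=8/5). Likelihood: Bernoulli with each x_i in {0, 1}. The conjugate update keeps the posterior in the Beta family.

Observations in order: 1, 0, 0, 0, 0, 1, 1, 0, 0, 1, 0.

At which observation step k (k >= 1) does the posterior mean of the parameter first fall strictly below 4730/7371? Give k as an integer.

k = 3

obs 1: x=1 → posterior Beta(11/2, 8/5)
obs 2: x=0 → posterior Beta(11/2, 13/5)
obs 3: x=0 → posterior Beta(11/2, 18/5)
obs 4: x=0 → posterior Beta(11/2, 23/5)
obs 5: x=0 → posterior Beta(11/2, 28/5)
obs 6: x=1 → posterior Beta(13/2, 28/5)
obs 7: x=1 → posterior Beta(15/2, 28/5)
obs 8: x=0 → posterior Beta(15/2, 33/5)
obs 9: x=0 → posterior Beta(15/2, 38/5)
obs 10: x=1 → posterior Beta(17/2, 38/5)
obs 11: x=0 → posterior Beta(17/2, 43/5)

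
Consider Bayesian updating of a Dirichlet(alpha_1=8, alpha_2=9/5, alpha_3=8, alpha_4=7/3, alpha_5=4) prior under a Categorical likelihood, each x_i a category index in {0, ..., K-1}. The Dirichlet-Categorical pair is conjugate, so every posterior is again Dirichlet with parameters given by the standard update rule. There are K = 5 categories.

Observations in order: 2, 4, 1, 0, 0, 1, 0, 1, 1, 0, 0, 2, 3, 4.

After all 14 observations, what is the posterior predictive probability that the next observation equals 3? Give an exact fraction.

25/286

obs 1: x=2 → posterior Dirichlet(8, 9/5, 9, 7/3, 4)
obs 2: x=4 → posterior Dirichlet(8, 9/5, 9, 7/3, 5)
obs 3: x=1 → posterior Dirichlet(8, 14/5, 9, 7/3, 5)
obs 4: x=0 → posterior Dirichlet(9, 14/5, 9, 7/3, 5)
obs 5: x=0 → posterior Dirichlet(10, 14/5, 9, 7/3, 5)
obs 6: x=1 → posterior Dirichlet(10, 19/5, 9, 7/3, 5)
obs 7: x=0 → posterior Dirichlet(11, 19/5, 9, 7/3, 5)
obs 8: x=1 → posterior Dirichlet(11, 24/5, 9, 7/3, 5)
obs 9: x=1 → posterior Dirichlet(11, 29/5, 9, 7/3, 5)
obs 10: x=0 → posterior Dirichlet(12, 29/5, 9, 7/3, 5)
obs 11: x=0 → posterior Dirichlet(13, 29/5, 9, 7/3, 5)
obs 12: x=2 → posterior Dirichlet(13, 29/5, 10, 7/3, 5)
obs 13: x=3 → posterior Dirichlet(13, 29/5, 10, 10/3, 5)
obs 14: x=4 → posterior Dirichlet(13, 29/5, 10, 10/3, 6)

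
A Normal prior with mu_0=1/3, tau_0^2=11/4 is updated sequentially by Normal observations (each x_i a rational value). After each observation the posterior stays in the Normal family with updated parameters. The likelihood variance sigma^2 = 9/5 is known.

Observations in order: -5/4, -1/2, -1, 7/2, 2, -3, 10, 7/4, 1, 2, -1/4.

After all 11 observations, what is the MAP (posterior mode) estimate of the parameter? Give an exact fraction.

3183/2564

obs 1: x=-5/4 → posterior Normal(-227/364, 99/91)
obs 2: x=-1/2 → posterior Normal(-337/584, 99/146)
obs 3: x=-1 → posterior Normal(-557/804, 33/67)
obs 4: x=7/2 → posterior Normal(213/1024, 99/256)
obs 5: x=2 → posterior Normal(653/1244, 99/311)
obs 6: x=-3 → posterior Normal(-7/1464, 33/122)
obs 7: x=10 → posterior Normal(2193/1684, 99/421)
obs 8: x=7/4 → posterior Normal(1289/952, 99/476)
obs 9: x=1 → posterior Normal(1399/1062, 11/59)
obs 10: x=2 → posterior Normal(1619/1172, 99/586)
obs 11: x=-1/4 → posterior Normal(3183/2564, 99/641)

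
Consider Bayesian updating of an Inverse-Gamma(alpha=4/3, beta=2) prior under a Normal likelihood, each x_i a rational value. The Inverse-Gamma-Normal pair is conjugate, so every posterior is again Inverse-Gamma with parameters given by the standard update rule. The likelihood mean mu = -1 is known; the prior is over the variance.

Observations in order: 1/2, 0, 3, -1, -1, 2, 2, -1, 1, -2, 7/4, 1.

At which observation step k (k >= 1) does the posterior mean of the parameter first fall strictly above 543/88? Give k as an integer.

k = 3

obs 1: x=1/2 → posterior Inverse-Gamma(11/6, 25/8)
obs 2: x=0 → posterior Inverse-Gamma(7/3, 29/8)
obs 3: x=3 → posterior Inverse-Gamma(17/6, 93/8)
obs 4: x=-1 → posterior Inverse-Gamma(10/3, 93/8)
obs 5: x=-1 → posterior Inverse-Gamma(23/6, 93/8)
obs 6: x=2 → posterior Inverse-Gamma(13/3, 129/8)
obs 7: x=2 → posterior Inverse-Gamma(29/6, 165/8)
obs 8: x=-1 → posterior Inverse-Gamma(16/3, 165/8)
obs 9: x=1 → posterior Inverse-Gamma(35/6, 181/8)
obs 10: x=-2 → posterior Inverse-Gamma(19/3, 185/8)
obs 11: x=7/4 → posterior Inverse-Gamma(41/6, 861/32)
obs 12: x=1 → posterior Inverse-Gamma(22/3, 925/32)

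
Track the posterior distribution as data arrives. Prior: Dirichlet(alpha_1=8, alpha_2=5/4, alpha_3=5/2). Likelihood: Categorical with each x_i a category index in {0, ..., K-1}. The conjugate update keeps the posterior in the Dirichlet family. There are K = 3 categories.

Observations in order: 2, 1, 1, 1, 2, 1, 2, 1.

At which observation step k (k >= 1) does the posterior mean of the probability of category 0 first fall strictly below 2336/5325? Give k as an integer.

obs 1: x=2 → posterior Dirichlet(8, 5/4, 7/2)
obs 2: x=1 → posterior Dirichlet(8, 9/4, 7/2)
obs 3: x=1 → posterior Dirichlet(8, 13/4, 7/2)
obs 4: x=1 → posterior Dirichlet(8, 17/4, 7/2)
obs 5: x=2 → posterior Dirichlet(8, 17/4, 9/2)
obs 6: x=1 → posterior Dirichlet(8, 21/4, 9/2)
obs 7: x=2 → posterior Dirichlet(8, 21/4, 11/2)
obs 8: x=1 → posterior Dirichlet(8, 25/4, 11/2)

k = 7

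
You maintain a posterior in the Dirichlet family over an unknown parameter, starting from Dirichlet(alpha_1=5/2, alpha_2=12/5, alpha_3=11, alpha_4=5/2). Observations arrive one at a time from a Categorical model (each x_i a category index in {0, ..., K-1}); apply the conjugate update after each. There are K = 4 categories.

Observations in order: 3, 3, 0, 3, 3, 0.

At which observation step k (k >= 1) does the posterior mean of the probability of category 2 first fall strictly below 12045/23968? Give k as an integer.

obs 1: x=3 → posterior Dirichlet(5/2, 12/5, 11, 7/2)
obs 2: x=3 → posterior Dirichlet(5/2, 12/5, 11, 9/2)
obs 3: x=0 → posterior Dirichlet(7/2, 12/5, 11, 9/2)
obs 4: x=3 → posterior Dirichlet(7/2, 12/5, 11, 11/2)
obs 5: x=3 → posterior Dirichlet(7/2, 12/5, 11, 13/2)
obs 6: x=0 → posterior Dirichlet(9/2, 12/5, 11, 13/2)

k = 4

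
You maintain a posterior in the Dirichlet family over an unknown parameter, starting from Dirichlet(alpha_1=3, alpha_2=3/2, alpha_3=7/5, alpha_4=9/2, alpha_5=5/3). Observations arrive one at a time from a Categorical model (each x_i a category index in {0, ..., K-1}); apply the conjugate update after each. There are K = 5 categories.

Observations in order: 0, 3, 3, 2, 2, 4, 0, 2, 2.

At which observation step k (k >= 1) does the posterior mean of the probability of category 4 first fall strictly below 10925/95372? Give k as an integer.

obs 1: x=0 → posterior Dirichlet(4, 3/2, 7/5, 9/2, 5/3)
obs 2: x=3 → posterior Dirichlet(4, 3/2, 7/5, 11/2, 5/3)
obs 3: x=3 → posterior Dirichlet(4, 3/2, 7/5, 13/2, 5/3)
obs 4: x=2 → posterior Dirichlet(4, 3/2, 12/5, 13/2, 5/3)
obs 5: x=2 → posterior Dirichlet(4, 3/2, 17/5, 13/2, 5/3)
obs 6: x=4 → posterior Dirichlet(4, 3/2, 17/5, 13/2, 8/3)
obs 7: x=0 → posterior Dirichlet(5, 3/2, 17/5, 13/2, 8/3)
obs 8: x=2 → posterior Dirichlet(5, 3/2, 22/5, 13/2, 8/3)
obs 9: x=2 → posterior Dirichlet(5, 3/2, 27/5, 13/2, 8/3)

k = 3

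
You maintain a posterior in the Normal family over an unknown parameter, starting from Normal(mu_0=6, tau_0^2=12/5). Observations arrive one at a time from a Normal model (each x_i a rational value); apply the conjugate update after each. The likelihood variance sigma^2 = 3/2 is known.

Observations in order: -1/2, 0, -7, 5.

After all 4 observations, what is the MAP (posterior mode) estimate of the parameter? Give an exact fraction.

10/37

obs 1: x=-1/2 → posterior Normal(2, 12/13)
obs 2: x=0 → posterior Normal(26/21, 4/7)
obs 3: x=-7 → posterior Normal(-30/29, 12/29)
obs 4: x=5 → posterior Normal(10/37, 12/37)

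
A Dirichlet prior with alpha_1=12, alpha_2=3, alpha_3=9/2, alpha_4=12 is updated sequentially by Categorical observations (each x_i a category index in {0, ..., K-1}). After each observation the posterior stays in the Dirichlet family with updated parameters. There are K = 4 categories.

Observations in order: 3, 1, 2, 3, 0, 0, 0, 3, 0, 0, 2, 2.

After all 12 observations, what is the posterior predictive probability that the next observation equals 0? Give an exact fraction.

34/87

obs 1: x=3 → posterior Dirichlet(12, 3, 9/2, 13)
obs 2: x=1 → posterior Dirichlet(12, 4, 9/2, 13)
obs 3: x=2 → posterior Dirichlet(12, 4, 11/2, 13)
obs 4: x=3 → posterior Dirichlet(12, 4, 11/2, 14)
obs 5: x=0 → posterior Dirichlet(13, 4, 11/2, 14)
obs 6: x=0 → posterior Dirichlet(14, 4, 11/2, 14)
obs 7: x=0 → posterior Dirichlet(15, 4, 11/2, 14)
obs 8: x=3 → posterior Dirichlet(15, 4, 11/2, 15)
obs 9: x=0 → posterior Dirichlet(16, 4, 11/2, 15)
obs 10: x=0 → posterior Dirichlet(17, 4, 11/2, 15)
obs 11: x=2 → posterior Dirichlet(17, 4, 13/2, 15)
obs 12: x=2 → posterior Dirichlet(17, 4, 15/2, 15)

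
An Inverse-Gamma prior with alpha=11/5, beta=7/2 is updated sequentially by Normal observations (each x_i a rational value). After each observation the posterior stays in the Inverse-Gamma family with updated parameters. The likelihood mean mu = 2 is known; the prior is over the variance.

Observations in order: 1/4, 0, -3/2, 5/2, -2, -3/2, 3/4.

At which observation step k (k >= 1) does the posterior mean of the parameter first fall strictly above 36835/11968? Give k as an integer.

obs 1: x=1/4 → posterior Inverse-Gamma(27/10, 161/32)
obs 2: x=0 → posterior Inverse-Gamma(16/5, 225/32)
obs 3: x=-3/2 → posterior Inverse-Gamma(37/10, 421/32)
obs 4: x=5/2 → posterior Inverse-Gamma(21/5, 425/32)
obs 5: x=-2 → posterior Inverse-Gamma(47/10, 681/32)
obs 6: x=-3/2 → posterior Inverse-Gamma(26/5, 877/32)
obs 7: x=3/4 → posterior Inverse-Gamma(57/10, 451/16)

k = 2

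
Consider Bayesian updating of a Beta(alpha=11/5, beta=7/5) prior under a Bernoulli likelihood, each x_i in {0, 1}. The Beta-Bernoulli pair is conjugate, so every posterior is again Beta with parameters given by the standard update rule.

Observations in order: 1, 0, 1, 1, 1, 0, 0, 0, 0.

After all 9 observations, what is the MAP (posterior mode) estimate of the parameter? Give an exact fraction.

26/53

obs 1: x=1 → posterior Beta(16/5, 7/5)
obs 2: x=0 → posterior Beta(16/5, 12/5)
obs 3: x=1 → posterior Beta(21/5, 12/5)
obs 4: x=1 → posterior Beta(26/5, 12/5)
obs 5: x=1 → posterior Beta(31/5, 12/5)
obs 6: x=0 → posterior Beta(31/5, 17/5)
obs 7: x=0 → posterior Beta(31/5, 22/5)
obs 8: x=0 → posterior Beta(31/5, 27/5)
obs 9: x=0 → posterior Beta(31/5, 32/5)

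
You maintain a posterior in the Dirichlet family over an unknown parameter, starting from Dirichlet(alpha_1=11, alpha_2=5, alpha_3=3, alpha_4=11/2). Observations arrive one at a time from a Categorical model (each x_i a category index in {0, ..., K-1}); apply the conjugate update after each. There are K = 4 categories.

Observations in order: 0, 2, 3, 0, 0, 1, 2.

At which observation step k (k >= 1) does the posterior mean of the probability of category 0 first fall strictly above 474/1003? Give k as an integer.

k = 5

obs 1: x=0 → posterior Dirichlet(12, 5, 3, 11/2)
obs 2: x=2 → posterior Dirichlet(12, 5, 4, 11/2)
obs 3: x=3 → posterior Dirichlet(12, 5, 4, 13/2)
obs 4: x=0 → posterior Dirichlet(13, 5, 4, 13/2)
obs 5: x=0 → posterior Dirichlet(14, 5, 4, 13/2)
obs 6: x=1 → posterior Dirichlet(14, 6, 4, 13/2)
obs 7: x=2 → posterior Dirichlet(14, 6, 5, 13/2)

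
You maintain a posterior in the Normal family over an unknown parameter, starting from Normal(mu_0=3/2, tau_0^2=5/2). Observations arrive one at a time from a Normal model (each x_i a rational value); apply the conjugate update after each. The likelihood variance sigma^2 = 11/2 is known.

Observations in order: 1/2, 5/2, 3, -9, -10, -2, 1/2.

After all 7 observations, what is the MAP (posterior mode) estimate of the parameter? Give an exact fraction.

-28/23

obs 1: x=1/2 → posterior Normal(19/16, 55/32)
obs 2: x=5/2 → posterior Normal(3/2, 55/42)
obs 3: x=3 → posterior Normal(93/52, 55/52)
obs 4: x=-9 → posterior Normal(3/62, 55/62)
obs 5: x=-10 → posterior Normal(-97/72, 55/72)
obs 6: x=-2 → posterior Normal(-117/82, 55/82)
obs 7: x=1/2 → posterior Normal(-28/23, 55/92)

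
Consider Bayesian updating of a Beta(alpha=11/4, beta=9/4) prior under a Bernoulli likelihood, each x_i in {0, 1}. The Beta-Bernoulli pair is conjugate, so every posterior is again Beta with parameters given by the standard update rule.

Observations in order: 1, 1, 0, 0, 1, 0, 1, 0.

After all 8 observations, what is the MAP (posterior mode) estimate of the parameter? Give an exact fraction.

23/44

obs 1: x=1 → posterior Beta(15/4, 9/4)
obs 2: x=1 → posterior Beta(19/4, 9/4)
obs 3: x=0 → posterior Beta(19/4, 13/4)
obs 4: x=0 → posterior Beta(19/4, 17/4)
obs 5: x=1 → posterior Beta(23/4, 17/4)
obs 6: x=0 → posterior Beta(23/4, 21/4)
obs 7: x=1 → posterior Beta(27/4, 21/4)
obs 8: x=0 → posterior Beta(27/4, 25/4)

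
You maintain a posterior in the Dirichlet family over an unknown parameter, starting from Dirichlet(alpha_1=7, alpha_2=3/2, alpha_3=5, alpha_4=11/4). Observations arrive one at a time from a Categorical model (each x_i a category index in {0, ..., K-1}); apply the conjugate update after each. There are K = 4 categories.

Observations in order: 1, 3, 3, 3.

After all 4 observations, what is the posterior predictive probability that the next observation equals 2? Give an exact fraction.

20/81

obs 1: x=1 → posterior Dirichlet(7, 5/2, 5, 11/4)
obs 2: x=3 → posterior Dirichlet(7, 5/2, 5, 15/4)
obs 3: x=3 → posterior Dirichlet(7, 5/2, 5, 19/4)
obs 4: x=3 → posterior Dirichlet(7, 5/2, 5, 23/4)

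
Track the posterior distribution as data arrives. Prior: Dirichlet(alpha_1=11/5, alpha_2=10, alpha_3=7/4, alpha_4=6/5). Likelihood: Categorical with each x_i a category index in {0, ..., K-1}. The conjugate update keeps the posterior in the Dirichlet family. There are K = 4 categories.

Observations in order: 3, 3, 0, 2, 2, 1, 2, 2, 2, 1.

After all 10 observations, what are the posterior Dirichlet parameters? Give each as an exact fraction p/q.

obs 1: x=3 → posterior Dirichlet(11/5, 10, 7/4, 11/5)
obs 2: x=3 → posterior Dirichlet(11/5, 10, 7/4, 16/5)
obs 3: x=0 → posterior Dirichlet(16/5, 10, 7/4, 16/5)
obs 4: x=2 → posterior Dirichlet(16/5, 10, 11/4, 16/5)
obs 5: x=2 → posterior Dirichlet(16/5, 10, 15/4, 16/5)
obs 6: x=1 → posterior Dirichlet(16/5, 11, 15/4, 16/5)
obs 7: x=2 → posterior Dirichlet(16/5, 11, 19/4, 16/5)
obs 8: x=2 → posterior Dirichlet(16/5, 11, 23/4, 16/5)
obs 9: x=2 → posterior Dirichlet(16/5, 11, 27/4, 16/5)
obs 10: x=1 → posterior Dirichlet(16/5, 12, 27/4, 16/5)

alpha_1=16/5, alpha_2=12, alpha_3=27/4, alpha_4=16/5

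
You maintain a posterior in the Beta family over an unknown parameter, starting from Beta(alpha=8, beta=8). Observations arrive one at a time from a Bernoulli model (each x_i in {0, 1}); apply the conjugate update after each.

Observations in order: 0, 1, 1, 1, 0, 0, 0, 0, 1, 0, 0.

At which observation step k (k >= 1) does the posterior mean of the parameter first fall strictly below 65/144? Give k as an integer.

k = 11

obs 1: x=0 → posterior Beta(8, 9)
obs 2: x=1 → posterior Beta(9, 9)
obs 3: x=1 → posterior Beta(10, 9)
obs 4: x=1 → posterior Beta(11, 9)
obs 5: x=0 → posterior Beta(11, 10)
obs 6: x=0 → posterior Beta(11, 11)
obs 7: x=0 → posterior Beta(11, 12)
obs 8: x=0 → posterior Beta(11, 13)
obs 9: x=1 → posterior Beta(12, 13)
obs 10: x=0 → posterior Beta(12, 14)
obs 11: x=0 → posterior Beta(12, 15)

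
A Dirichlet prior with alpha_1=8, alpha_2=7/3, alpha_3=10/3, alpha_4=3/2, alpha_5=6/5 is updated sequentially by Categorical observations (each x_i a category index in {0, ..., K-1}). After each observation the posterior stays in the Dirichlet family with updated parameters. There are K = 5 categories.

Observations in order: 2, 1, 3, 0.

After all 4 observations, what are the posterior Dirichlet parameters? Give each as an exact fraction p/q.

alpha_1=9, alpha_2=10/3, alpha_3=13/3, alpha_4=5/2, alpha_5=6/5

obs 1: x=2 → posterior Dirichlet(8, 7/3, 13/3, 3/2, 6/5)
obs 2: x=1 → posterior Dirichlet(8, 10/3, 13/3, 3/2, 6/5)
obs 3: x=3 → posterior Dirichlet(8, 10/3, 13/3, 5/2, 6/5)
obs 4: x=0 → posterior Dirichlet(9, 10/3, 13/3, 5/2, 6/5)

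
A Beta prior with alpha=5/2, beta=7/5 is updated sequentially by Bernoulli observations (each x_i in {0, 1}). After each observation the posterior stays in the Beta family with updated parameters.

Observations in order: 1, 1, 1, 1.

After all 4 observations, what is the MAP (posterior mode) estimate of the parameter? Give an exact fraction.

55/59

obs 1: x=1 → posterior Beta(7/2, 7/5)
obs 2: x=1 → posterior Beta(9/2, 7/5)
obs 3: x=1 → posterior Beta(11/2, 7/5)
obs 4: x=1 → posterior Beta(13/2, 7/5)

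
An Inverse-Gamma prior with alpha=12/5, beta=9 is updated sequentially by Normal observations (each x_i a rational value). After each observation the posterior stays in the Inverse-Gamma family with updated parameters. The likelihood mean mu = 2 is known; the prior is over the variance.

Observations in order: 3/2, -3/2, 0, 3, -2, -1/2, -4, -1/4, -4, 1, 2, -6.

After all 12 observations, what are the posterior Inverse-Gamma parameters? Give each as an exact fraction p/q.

alpha=42/5, beta=3197/32

obs 1: x=3/2 → posterior Inverse-Gamma(29/10, 73/8)
obs 2: x=-3/2 → posterior Inverse-Gamma(17/5, 61/4)
obs 3: x=0 → posterior Inverse-Gamma(39/10, 69/4)
obs 4: x=3 → posterior Inverse-Gamma(22/5, 71/4)
obs 5: x=-2 → posterior Inverse-Gamma(49/10, 103/4)
obs 6: x=-1/2 → posterior Inverse-Gamma(27/5, 231/8)
obs 7: x=-4 → posterior Inverse-Gamma(59/10, 375/8)
obs 8: x=-1/4 → posterior Inverse-Gamma(32/5, 1581/32)
obs 9: x=-4 → posterior Inverse-Gamma(69/10, 2157/32)
obs 10: x=1 → posterior Inverse-Gamma(37/5, 2173/32)
obs 11: x=2 → posterior Inverse-Gamma(79/10, 2173/32)
obs 12: x=-6 → posterior Inverse-Gamma(42/5, 3197/32)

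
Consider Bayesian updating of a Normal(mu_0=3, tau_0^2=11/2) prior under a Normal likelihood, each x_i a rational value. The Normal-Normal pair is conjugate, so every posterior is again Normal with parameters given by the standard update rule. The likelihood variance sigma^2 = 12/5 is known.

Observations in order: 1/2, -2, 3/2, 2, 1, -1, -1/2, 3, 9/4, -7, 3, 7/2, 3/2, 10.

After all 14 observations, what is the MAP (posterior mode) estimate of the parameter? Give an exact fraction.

4193/3176

obs 1: x=1/2 → posterior Normal(199/158, 132/79)
obs 2: x=-2 → posterior Normal(-21/268, 66/67)
obs 3: x=3/2 → posterior Normal(8/21, 44/63)
obs 4: x=2 → posterior Normal(91/122, 33/61)
obs 5: x=1 → posterior Normal(237/299, 132/299)
obs 6: x=-1 → posterior Normal(91/177, 22/59)
obs 7: x=-1/2 → posterior Normal(309/818, 132/409)
obs 8: x=3 → posterior Normal(639/928, 33/116)
obs 9: x=9/4 → posterior Normal(591/692, 44/173)
obs 10: x=-7 → posterior Normal(233/2296, 66/287)
obs 11: x=3 → posterior Normal(893/2516, 132/629)
obs 12: x=7/2 → posterior Normal(1663/2736, 11/57)
obs 13: x=3/2 → posterior Normal(1993/2956, 132/739)
obs 14: x=10 → posterior Normal(4193/3176, 66/397)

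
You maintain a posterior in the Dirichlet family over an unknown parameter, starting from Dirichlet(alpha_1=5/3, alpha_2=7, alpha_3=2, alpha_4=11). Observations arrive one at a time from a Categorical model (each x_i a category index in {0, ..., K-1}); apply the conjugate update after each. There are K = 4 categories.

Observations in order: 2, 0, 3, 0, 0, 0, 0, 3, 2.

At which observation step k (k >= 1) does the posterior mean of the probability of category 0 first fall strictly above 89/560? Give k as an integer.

obs 1: x=2 → posterior Dirichlet(5/3, 7, 3, 11)
obs 2: x=0 → posterior Dirichlet(8/3, 7, 3, 11)
obs 3: x=3 → posterior Dirichlet(8/3, 7, 3, 12)
obs 4: x=0 → posterior Dirichlet(11/3, 7, 3, 12)
obs 5: x=0 → posterior Dirichlet(14/3, 7, 3, 12)
obs 6: x=0 → posterior Dirichlet(17/3, 7, 3, 12)
obs 7: x=0 → posterior Dirichlet(20/3, 7, 3, 12)
obs 8: x=3 → posterior Dirichlet(20/3, 7, 3, 13)
obs 9: x=2 → posterior Dirichlet(20/3, 7, 4, 13)

k = 5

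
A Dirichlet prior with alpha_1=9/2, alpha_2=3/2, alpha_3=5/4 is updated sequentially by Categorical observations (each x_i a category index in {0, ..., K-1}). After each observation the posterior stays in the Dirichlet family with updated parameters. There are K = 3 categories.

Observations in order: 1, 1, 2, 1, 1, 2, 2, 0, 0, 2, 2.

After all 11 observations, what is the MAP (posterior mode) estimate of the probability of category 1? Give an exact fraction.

18/61

obs 1: x=1 → posterior Dirichlet(9/2, 5/2, 5/4)
obs 2: x=1 → posterior Dirichlet(9/2, 7/2, 5/4)
obs 3: x=2 → posterior Dirichlet(9/2, 7/2, 9/4)
obs 4: x=1 → posterior Dirichlet(9/2, 9/2, 9/4)
obs 5: x=1 → posterior Dirichlet(9/2, 11/2, 9/4)
obs 6: x=2 → posterior Dirichlet(9/2, 11/2, 13/4)
obs 7: x=2 → posterior Dirichlet(9/2, 11/2, 17/4)
obs 8: x=0 → posterior Dirichlet(11/2, 11/2, 17/4)
obs 9: x=0 → posterior Dirichlet(13/2, 11/2, 17/4)
obs 10: x=2 → posterior Dirichlet(13/2, 11/2, 21/4)
obs 11: x=2 → posterior Dirichlet(13/2, 11/2, 25/4)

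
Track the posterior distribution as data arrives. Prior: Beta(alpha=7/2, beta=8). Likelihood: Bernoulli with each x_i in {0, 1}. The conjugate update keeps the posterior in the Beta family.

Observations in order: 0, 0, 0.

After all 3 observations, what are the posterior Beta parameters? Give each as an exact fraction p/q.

obs 1: x=0 → posterior Beta(7/2, 9)
obs 2: x=0 → posterior Beta(7/2, 10)
obs 3: x=0 → posterior Beta(7/2, 11)

alpha=7/2, beta=11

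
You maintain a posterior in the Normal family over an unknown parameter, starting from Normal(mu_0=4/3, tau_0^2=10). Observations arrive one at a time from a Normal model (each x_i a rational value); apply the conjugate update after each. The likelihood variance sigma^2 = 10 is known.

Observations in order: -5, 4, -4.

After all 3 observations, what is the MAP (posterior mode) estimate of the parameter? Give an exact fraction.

-11/12

obs 1: x=-5 → posterior Normal(-11/6, 5)
obs 2: x=4 → posterior Normal(1/9, 10/3)
obs 3: x=-4 → posterior Normal(-11/12, 5/2)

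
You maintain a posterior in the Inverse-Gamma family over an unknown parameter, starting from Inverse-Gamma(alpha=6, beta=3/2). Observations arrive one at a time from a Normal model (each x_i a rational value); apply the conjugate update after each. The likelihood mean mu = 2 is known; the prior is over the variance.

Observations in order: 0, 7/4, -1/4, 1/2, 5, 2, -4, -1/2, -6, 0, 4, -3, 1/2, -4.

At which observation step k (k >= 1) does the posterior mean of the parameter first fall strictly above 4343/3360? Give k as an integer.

obs 1: x=0 → posterior Inverse-Gamma(13/2, 7/2)
obs 2: x=7/4 → posterior Inverse-Gamma(7, 113/32)
obs 3: x=-1/4 → posterior Inverse-Gamma(15/2, 97/16)
obs 4: x=1/2 → posterior Inverse-Gamma(8, 115/16)
obs 5: x=5 → posterior Inverse-Gamma(17/2, 187/16)
obs 6: x=2 → posterior Inverse-Gamma(9, 187/16)
obs 7: x=-4 → posterior Inverse-Gamma(19/2, 475/16)
obs 8: x=-1/2 → posterior Inverse-Gamma(10, 525/16)
obs 9: x=-6 → posterior Inverse-Gamma(21/2, 1037/16)
obs 10: x=0 → posterior Inverse-Gamma(11, 1069/16)
obs 11: x=4 → posterior Inverse-Gamma(23/2, 1101/16)
obs 12: x=-3 → posterior Inverse-Gamma(12, 1301/16)
obs 13: x=1/2 → posterior Inverse-Gamma(25/2, 1319/16)
obs 14: x=-4 → posterior Inverse-Gamma(13, 1607/16)

k = 5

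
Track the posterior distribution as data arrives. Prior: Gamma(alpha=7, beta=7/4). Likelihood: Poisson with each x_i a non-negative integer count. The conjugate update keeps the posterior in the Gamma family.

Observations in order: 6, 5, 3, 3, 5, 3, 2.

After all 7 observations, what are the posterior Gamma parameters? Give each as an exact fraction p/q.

obs 1: x=6 → posterior Gamma(13, 11/4)
obs 2: x=5 → posterior Gamma(18, 15/4)
obs 3: x=3 → posterior Gamma(21, 19/4)
obs 4: x=3 → posterior Gamma(24, 23/4)
obs 5: x=5 → posterior Gamma(29, 27/4)
obs 6: x=3 → posterior Gamma(32, 31/4)
obs 7: x=2 → posterior Gamma(34, 35/4)

alpha=34, beta=35/4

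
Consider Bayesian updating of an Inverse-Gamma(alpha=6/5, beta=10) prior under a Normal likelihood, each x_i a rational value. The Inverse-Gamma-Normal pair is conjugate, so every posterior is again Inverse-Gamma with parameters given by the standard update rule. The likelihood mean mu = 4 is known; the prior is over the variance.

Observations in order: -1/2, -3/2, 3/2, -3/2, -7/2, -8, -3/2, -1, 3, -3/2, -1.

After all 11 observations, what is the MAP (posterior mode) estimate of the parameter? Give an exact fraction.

obs 1: x=-1/2 → posterior Inverse-Gamma(17/10, 161/8)
obs 2: x=-3/2 → posterior Inverse-Gamma(11/5, 141/4)
obs 3: x=3/2 → posterior Inverse-Gamma(27/10, 307/8)
obs 4: x=-3/2 → posterior Inverse-Gamma(16/5, 107/2)
obs 5: x=-7/2 → posterior Inverse-Gamma(37/10, 653/8)
obs 6: x=-8 → posterior Inverse-Gamma(21/5, 1229/8)
obs 7: x=-3/2 → posterior Inverse-Gamma(47/10, 675/4)
obs 8: x=-1 → posterior Inverse-Gamma(26/5, 725/4)
obs 9: x=3 → posterior Inverse-Gamma(57/10, 727/4)
obs 10: x=-3/2 → posterior Inverse-Gamma(31/5, 1575/8)
obs 11: x=-1 → posterior Inverse-Gamma(67/10, 1675/8)

8375/308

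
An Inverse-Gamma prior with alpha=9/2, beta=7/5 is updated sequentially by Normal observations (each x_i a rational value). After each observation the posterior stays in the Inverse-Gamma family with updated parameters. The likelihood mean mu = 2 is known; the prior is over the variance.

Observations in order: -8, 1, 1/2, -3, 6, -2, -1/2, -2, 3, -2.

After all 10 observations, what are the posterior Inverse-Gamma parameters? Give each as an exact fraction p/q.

obs 1: x=-8 → posterior Inverse-Gamma(5, 257/5)
obs 2: x=1 → posterior Inverse-Gamma(11/2, 519/10)
obs 3: x=1/2 → posterior Inverse-Gamma(6, 2121/40)
obs 4: x=-3 → posterior Inverse-Gamma(13/2, 2621/40)
obs 5: x=6 → posterior Inverse-Gamma(7, 2941/40)
obs 6: x=-2 → posterior Inverse-Gamma(15/2, 3261/40)
obs 7: x=-1/2 → posterior Inverse-Gamma(8, 1693/20)
obs 8: x=-2 → posterior Inverse-Gamma(17/2, 1853/20)
obs 9: x=3 → posterior Inverse-Gamma(9, 1863/20)
obs 10: x=-2 → posterior Inverse-Gamma(19/2, 2023/20)

alpha=19/2, beta=2023/20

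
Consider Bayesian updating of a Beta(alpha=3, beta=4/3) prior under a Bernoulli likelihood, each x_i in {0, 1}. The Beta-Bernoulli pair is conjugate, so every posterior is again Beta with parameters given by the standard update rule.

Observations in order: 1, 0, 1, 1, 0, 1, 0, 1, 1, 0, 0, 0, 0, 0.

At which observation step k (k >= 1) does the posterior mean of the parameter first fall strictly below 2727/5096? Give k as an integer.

k = 13

obs 1: x=1 → posterior Beta(4, 4/3)
obs 2: x=0 → posterior Beta(4, 7/3)
obs 3: x=1 → posterior Beta(5, 7/3)
obs 4: x=1 → posterior Beta(6, 7/3)
obs 5: x=0 → posterior Beta(6, 10/3)
obs 6: x=1 → posterior Beta(7, 10/3)
obs 7: x=0 → posterior Beta(7, 13/3)
obs 8: x=1 → posterior Beta(8, 13/3)
obs 9: x=1 → posterior Beta(9, 13/3)
obs 10: x=0 → posterior Beta(9, 16/3)
obs 11: x=0 → posterior Beta(9, 19/3)
obs 12: x=0 → posterior Beta(9, 22/3)
obs 13: x=0 → posterior Beta(9, 25/3)
obs 14: x=0 → posterior Beta(9, 28/3)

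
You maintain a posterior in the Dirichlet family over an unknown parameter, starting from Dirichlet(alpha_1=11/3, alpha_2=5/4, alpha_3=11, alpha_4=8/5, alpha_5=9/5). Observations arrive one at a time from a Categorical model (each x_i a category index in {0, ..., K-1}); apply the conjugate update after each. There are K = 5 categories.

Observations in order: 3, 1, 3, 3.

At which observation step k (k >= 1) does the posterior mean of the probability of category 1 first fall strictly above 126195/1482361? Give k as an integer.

obs 1: x=3 → posterior Dirichlet(11/3, 5/4, 11, 13/5, 9/5)
obs 2: x=1 → posterior Dirichlet(11/3, 9/4, 11, 13/5, 9/5)
obs 3: x=3 → posterior Dirichlet(11/3, 9/4, 11, 18/5, 9/5)
obs 4: x=3 → posterior Dirichlet(11/3, 9/4, 11, 23/5, 9/5)

k = 2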